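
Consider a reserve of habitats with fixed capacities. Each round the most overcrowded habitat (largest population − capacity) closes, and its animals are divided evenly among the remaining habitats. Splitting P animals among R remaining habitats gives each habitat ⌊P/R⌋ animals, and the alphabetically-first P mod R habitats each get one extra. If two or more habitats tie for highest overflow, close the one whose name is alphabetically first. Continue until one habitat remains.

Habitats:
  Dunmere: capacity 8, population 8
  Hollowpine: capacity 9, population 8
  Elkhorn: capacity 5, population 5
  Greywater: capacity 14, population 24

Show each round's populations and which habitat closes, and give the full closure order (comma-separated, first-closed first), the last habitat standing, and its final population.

Closure order: Greywater, Dunmere, Elkhorn
Last habitat: Hollowpine with 45 animals

Round 1: Dunmere=8 Elkhorn=5 Greywater=24 Hollowpine=8 → close Greywater (overflow 10)
  24÷3 = 8 each, +1 to first 0
Round 2: Dunmere=16 Elkhorn=13 Hollowpine=16 → close Dunmere (overflow 8)
  16÷2 = 8 each, +1 to first 0
Round 3: Elkhorn=21 Hollowpine=24 → close Elkhorn (overflow 16)
  21÷1 = 21 each, +1 to first 0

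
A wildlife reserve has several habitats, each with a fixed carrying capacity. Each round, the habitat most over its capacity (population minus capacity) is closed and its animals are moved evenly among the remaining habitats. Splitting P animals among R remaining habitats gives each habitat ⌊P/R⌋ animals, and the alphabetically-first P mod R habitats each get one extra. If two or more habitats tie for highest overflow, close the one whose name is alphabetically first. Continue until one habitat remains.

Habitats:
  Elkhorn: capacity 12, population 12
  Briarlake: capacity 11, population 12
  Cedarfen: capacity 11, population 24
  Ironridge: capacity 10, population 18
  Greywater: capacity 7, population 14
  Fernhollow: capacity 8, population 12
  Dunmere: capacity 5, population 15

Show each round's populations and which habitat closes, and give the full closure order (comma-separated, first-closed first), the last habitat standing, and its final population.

Round 1: Briarlake=12 Cedarfen=24 Dunmere=15 Elkhorn=12 Fernhollow=12 Greywater=14 Ironridge=18 → close Cedarfen (overflow 13)
  24÷6 = 4 each, +1 to first 0
Round 2: Briarlake=16 Dunmere=19 Elkhorn=16 Fernhollow=16 Greywater=18 Ironridge=22 → close Dunmere (overflow 14)
  19÷5 = 3 each, +1 to first 4
Round 3: Briarlake=20 Elkhorn=20 Fernhollow=20 Greywater=22 Ironridge=25 → close Greywater (overflow 15)
  22÷4 = 5 each, +1 to first 2
Round 4: Briarlake=26 Elkhorn=26 Fernhollow=25 Ironridge=30 → close Ironridge (overflow 20)
  30÷3 = 10 each, +1 to first 0
Round 5: Briarlake=36 Elkhorn=36 Fernhollow=35 → close Fernhollow (overflow 27)
  35÷2 = 17 each, +1 to first 1
Round 6: Briarlake=54 Elkhorn=53 → close Briarlake (overflow 43)
  54÷1 = 54 each, +1 to first 0

Closure order: Cedarfen, Dunmere, Greywater, Ironridge, Fernhollow, Briarlake
Last habitat: Elkhorn with 107 animals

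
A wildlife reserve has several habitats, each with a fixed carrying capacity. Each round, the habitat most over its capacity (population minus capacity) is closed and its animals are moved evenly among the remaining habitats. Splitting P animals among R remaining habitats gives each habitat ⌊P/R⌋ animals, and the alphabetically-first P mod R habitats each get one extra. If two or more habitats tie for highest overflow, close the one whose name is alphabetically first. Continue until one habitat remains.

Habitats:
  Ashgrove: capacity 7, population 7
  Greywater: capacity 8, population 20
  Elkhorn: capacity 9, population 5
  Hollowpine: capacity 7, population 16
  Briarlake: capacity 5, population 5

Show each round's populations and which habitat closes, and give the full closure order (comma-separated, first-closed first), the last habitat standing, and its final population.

Round 1: Ashgrove=7 Briarlake=5 Elkhorn=5 Greywater=20 Hollowpine=16 → close Greywater (overflow 12)
  20÷4 = 5 each, +1 to first 0
Round 2: Ashgrove=12 Briarlake=10 Elkhorn=10 Hollowpine=21 → close Hollowpine (overflow 14)
  21÷3 = 7 each, +1 to first 0
Round 3: Ashgrove=19 Briarlake=17 Elkhorn=17 → close Ashgrove (overflow 12)
  19÷2 = 9 each, +1 to first 1
Round 4: Briarlake=27 Elkhorn=26 → close Briarlake (overflow 22)
  27÷1 = 27 each, +1 to first 0

Closure order: Greywater, Hollowpine, Ashgrove, Briarlake
Last habitat: Elkhorn with 53 animals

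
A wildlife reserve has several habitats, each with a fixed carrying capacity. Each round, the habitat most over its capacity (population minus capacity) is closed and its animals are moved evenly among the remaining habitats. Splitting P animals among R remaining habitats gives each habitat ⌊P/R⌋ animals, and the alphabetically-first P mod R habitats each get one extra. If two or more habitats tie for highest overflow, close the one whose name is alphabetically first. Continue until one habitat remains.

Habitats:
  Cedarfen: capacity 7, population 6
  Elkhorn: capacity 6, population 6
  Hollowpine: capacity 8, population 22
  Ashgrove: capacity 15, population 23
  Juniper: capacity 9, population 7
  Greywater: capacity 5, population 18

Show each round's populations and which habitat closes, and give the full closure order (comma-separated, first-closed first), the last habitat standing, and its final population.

Closure order: Hollowpine, Greywater, Ashgrove, Cedarfen, Elkhorn
Last habitat: Juniper with 82 animals

Round 1: Ashgrove=23 Cedarfen=6 Elkhorn=6 Greywater=18 Hollowpine=22 Juniper=7 → close Hollowpine (overflow 14)
  22÷5 = 4 each, +1 to first 2
Round 2: Ashgrove=28 Cedarfen=11 Elkhorn=10 Greywater=22 Juniper=11 → close Greywater (overflow 17)
  22÷4 = 5 each, +1 to first 2
Round 3: Ashgrove=34 Cedarfen=17 Elkhorn=15 Juniper=16 → close Ashgrove (overflow 19)
  34÷3 = 11 each, +1 to first 1
Round 4: Cedarfen=29 Elkhorn=26 Juniper=27 → close Cedarfen (overflow 22)
  29÷2 = 14 each, +1 to first 1
Round 5: Elkhorn=41 Juniper=41 → close Elkhorn (overflow 35)
  41÷1 = 41 each, +1 to first 0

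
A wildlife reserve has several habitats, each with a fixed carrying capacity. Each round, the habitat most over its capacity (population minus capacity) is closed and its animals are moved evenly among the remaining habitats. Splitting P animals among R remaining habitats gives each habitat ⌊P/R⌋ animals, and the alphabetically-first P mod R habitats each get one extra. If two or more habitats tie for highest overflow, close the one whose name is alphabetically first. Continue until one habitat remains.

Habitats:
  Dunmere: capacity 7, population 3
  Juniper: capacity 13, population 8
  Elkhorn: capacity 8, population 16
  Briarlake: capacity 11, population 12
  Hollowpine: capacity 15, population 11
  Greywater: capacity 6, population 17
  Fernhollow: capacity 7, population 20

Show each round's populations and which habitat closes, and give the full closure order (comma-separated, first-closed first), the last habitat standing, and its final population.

Closure order: Fernhollow, Greywater, Elkhorn, Briarlake, Dunmere, Hollowpine
Last habitat: Juniper with 87 animals

Round 1: Briarlake=12 Dunmere=3 Elkhorn=16 Fernhollow=20 Greywater=17 Hollowpine=11 Juniper=8 → close Fernhollow (overflow 13)
  20÷6 = 3 each, +1 to first 2
Round 2: Briarlake=16 Dunmere=7 Elkhorn=19 Greywater=20 Hollowpine=14 Juniper=11 → close Greywater (overflow 14)
  20÷5 = 4 each, +1 to first 0
Round 3: Briarlake=20 Dunmere=11 Elkhorn=23 Hollowpine=18 Juniper=15 → close Elkhorn (overflow 15)
  23÷4 = 5 each, +1 to first 3
Round 4: Briarlake=26 Dunmere=17 Hollowpine=24 Juniper=20 → close Briarlake (overflow 15)
  26÷3 = 8 each, +1 to first 2
Round 5: Dunmere=26 Hollowpine=33 Juniper=28 → close Dunmere (overflow 19)
  26÷2 = 13 each, +1 to first 0
Round 6: Hollowpine=46 Juniper=41 → close Hollowpine (overflow 31)
  46÷1 = 46 each, +1 to first 0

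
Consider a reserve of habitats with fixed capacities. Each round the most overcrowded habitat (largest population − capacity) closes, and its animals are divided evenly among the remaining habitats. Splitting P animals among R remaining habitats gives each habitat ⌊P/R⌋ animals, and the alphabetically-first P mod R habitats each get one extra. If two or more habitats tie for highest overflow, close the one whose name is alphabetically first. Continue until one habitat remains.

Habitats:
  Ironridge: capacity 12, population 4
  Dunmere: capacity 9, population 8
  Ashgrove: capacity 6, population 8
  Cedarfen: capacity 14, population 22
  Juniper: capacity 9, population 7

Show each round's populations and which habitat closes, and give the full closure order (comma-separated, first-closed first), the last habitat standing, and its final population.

Closure order: Cedarfen, Ashgrove, Dunmere, Juniper
Last habitat: Ironridge with 49 animals

Round 1: Ashgrove=8 Cedarfen=22 Dunmere=8 Ironridge=4 Juniper=7 → close Cedarfen (overflow 8)
  22÷4 = 5 each, +1 to first 2
Round 2: Ashgrove=14 Dunmere=14 Ironridge=9 Juniper=12 → close Ashgrove (overflow 8)
  14÷3 = 4 each, +1 to first 2
Round 3: Dunmere=19 Ironridge=14 Juniper=16 → close Dunmere (overflow 10)
  19÷2 = 9 each, +1 to first 1
Round 4: Ironridge=24 Juniper=25 → close Juniper (overflow 16)
  25÷1 = 25 each, +1 to first 0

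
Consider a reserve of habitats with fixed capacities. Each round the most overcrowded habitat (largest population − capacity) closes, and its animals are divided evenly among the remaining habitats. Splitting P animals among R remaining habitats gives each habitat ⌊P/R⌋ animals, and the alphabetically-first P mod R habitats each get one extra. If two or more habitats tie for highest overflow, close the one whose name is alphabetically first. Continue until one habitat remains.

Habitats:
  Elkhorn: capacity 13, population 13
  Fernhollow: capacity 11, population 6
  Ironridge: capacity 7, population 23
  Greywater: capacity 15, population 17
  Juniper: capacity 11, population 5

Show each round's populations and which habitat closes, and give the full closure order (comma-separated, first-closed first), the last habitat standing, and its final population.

Closure order: Ironridge, Greywater, Elkhorn, Fernhollow
Last habitat: Juniper with 64 animals

Round 1: Elkhorn=13 Fernhollow=6 Greywater=17 Ironridge=23 Juniper=5 → close Ironridge (overflow 16)
  23÷4 = 5 each, +1 to first 3
Round 2: Elkhorn=19 Fernhollow=12 Greywater=23 Juniper=10 → close Greywater (overflow 8)
  23÷3 = 7 each, +1 to first 2
Round 3: Elkhorn=27 Fernhollow=20 Juniper=17 → close Elkhorn (overflow 14)
  27÷2 = 13 each, +1 to first 1
Round 4: Fernhollow=34 Juniper=30 → close Fernhollow (overflow 23)
  34÷1 = 34 each, +1 to first 0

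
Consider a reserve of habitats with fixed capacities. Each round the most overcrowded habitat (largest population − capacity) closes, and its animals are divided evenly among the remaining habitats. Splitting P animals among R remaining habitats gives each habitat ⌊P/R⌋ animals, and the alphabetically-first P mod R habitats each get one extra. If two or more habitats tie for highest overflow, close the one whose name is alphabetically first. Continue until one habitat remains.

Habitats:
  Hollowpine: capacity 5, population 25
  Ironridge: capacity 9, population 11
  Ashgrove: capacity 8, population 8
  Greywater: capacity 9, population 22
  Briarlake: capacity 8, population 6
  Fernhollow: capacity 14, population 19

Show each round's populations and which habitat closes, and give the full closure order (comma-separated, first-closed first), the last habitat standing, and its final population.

Closure order: Hollowpine, Greywater, Fernhollow, Ashgrove, Ironridge
Last habitat: Briarlake with 91 animals

Round 1: Ashgrove=8 Briarlake=6 Fernhollow=19 Greywater=22 Hollowpine=25 Ironridge=11 → close Hollowpine (overflow 20)
  25÷5 = 5 each, +1 to first 0
Round 2: Ashgrove=13 Briarlake=11 Fernhollow=24 Greywater=27 Ironridge=16 → close Greywater (overflow 18)
  27÷4 = 6 each, +1 to first 3
Round 3: Ashgrove=20 Briarlake=18 Fernhollow=31 Ironridge=22 → close Fernhollow (overflow 17)
  31÷3 = 10 each, +1 to first 1
Round 4: Ashgrove=31 Briarlake=28 Ironridge=32 → close Ashgrove (overflow 23)
  31÷2 = 15 each, +1 to first 1
Round 5: Briarlake=44 Ironridge=47 → close Ironridge (overflow 38)
  47÷1 = 47 each, +1 to first 0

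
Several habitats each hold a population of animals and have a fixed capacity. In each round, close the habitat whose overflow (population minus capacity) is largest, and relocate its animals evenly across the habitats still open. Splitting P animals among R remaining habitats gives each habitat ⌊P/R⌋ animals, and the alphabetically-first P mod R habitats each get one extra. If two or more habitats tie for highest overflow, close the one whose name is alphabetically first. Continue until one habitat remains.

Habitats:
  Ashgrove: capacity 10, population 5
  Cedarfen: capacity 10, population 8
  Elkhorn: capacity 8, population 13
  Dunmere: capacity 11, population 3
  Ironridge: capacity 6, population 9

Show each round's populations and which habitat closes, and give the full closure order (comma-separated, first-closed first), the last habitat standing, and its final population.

Round 1: Ashgrove=5 Cedarfen=8 Dunmere=3 Elkhorn=13 Ironridge=9 → close Elkhorn (overflow 5)
  13÷4 = 3 each, +1 to first 1
Round 2: Ashgrove=9 Cedarfen=11 Dunmere=6 Ironridge=12 → close Ironridge (overflow 6)
  12÷3 = 4 each, +1 to first 0
Round 3: Ashgrove=13 Cedarfen=15 Dunmere=10 → close Cedarfen (overflow 5)
  15÷2 = 7 each, +1 to first 1
Round 4: Ashgrove=21 Dunmere=17 → close Ashgrove (overflow 11)
  21÷1 = 21 each, +1 to first 0

Closure order: Elkhorn, Ironridge, Cedarfen, Ashgrove
Last habitat: Dunmere with 38 animals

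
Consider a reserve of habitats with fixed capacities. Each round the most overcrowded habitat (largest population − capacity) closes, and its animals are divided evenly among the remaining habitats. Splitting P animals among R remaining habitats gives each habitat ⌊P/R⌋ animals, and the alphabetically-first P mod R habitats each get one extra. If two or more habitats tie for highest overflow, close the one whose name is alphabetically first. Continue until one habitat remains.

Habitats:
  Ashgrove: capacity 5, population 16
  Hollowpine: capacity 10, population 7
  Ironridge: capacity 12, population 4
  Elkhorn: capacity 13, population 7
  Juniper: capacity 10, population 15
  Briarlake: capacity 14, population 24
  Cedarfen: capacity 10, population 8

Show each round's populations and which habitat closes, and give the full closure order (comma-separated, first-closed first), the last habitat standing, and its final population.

Round 1: Ashgrove=16 Briarlake=24 Cedarfen=8 Elkhorn=7 Hollowpine=7 Ironridge=4 Juniper=15 → close Ashgrove (overflow 11)
  16÷6 = 2 each, +1 to first 4
Round 2: Briarlake=27 Cedarfen=11 Elkhorn=10 Hollowpine=10 Ironridge=6 Juniper=17 → close Briarlake (overflow 13)
  27÷5 = 5 each, +1 to first 2
Round 3: Cedarfen=17 Elkhorn=16 Hollowpine=15 Ironridge=11 Juniper=22 → close Juniper (overflow 12)
  22÷4 = 5 each, +1 to first 2
Round 4: Cedarfen=23 Elkhorn=22 Hollowpine=20 Ironridge=16 → close Cedarfen (overflow 13)
  23÷3 = 7 each, +1 to first 2
Round 5: Elkhorn=30 Hollowpine=28 Ironridge=23 → close Hollowpine (overflow 18)
  28÷2 = 14 each, +1 to first 0
Round 6: Elkhorn=44 Ironridge=37 → close Elkhorn (overflow 31)
  44÷1 = 44 each, +1 to first 0

Closure order: Ashgrove, Briarlake, Juniper, Cedarfen, Hollowpine, Elkhorn
Last habitat: Ironridge with 81 animals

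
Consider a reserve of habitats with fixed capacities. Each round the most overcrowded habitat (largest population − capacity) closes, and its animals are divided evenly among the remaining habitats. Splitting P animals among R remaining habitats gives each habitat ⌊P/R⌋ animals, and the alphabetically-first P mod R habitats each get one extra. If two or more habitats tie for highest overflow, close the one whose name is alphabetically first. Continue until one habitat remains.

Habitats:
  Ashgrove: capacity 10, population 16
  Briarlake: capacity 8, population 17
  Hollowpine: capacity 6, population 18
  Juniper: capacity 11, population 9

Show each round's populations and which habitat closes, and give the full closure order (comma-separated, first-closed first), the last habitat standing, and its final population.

Closure order: Hollowpine, Briarlake, Ashgrove
Last habitat: Juniper with 60 animals

Round 1: Ashgrove=16 Briarlake=17 Hollowpine=18 Juniper=9 → close Hollowpine (overflow 12)
  18÷3 = 6 each, +1 to first 0
Round 2: Ashgrove=22 Briarlake=23 Juniper=15 → close Briarlake (overflow 15)
  23÷2 = 11 each, +1 to first 1
Round 3: Ashgrove=34 Juniper=26 → close Ashgrove (overflow 24)
  34÷1 = 34 each, +1 to first 0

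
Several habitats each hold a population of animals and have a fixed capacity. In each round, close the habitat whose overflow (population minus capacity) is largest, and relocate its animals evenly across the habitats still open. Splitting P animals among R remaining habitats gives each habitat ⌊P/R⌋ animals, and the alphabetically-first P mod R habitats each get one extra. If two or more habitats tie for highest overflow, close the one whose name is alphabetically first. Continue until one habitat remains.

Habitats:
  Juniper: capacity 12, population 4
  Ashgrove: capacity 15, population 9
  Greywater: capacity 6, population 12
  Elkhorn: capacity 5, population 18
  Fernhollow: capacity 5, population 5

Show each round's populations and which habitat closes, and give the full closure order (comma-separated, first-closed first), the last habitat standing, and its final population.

Closure order: Elkhorn, Greywater, Fernhollow, Ashgrove
Last habitat: Juniper with 48 animals

Round 1: Ashgrove=9 Elkhorn=18 Fernhollow=5 Greywater=12 Juniper=4 → close Elkhorn (overflow 13)
  18÷4 = 4 each, +1 to first 2
Round 2: Ashgrove=14 Fernhollow=10 Greywater=16 Juniper=8 → close Greywater (overflow 10)
  16÷3 = 5 each, +1 to first 1
Round 3: Ashgrove=20 Fernhollow=15 Juniper=13 → close Fernhollow (overflow 10)
  15÷2 = 7 each, +1 to first 1
Round 4: Ashgrove=28 Juniper=20 → close Ashgrove (overflow 13)
  28÷1 = 28 each, +1 to first 0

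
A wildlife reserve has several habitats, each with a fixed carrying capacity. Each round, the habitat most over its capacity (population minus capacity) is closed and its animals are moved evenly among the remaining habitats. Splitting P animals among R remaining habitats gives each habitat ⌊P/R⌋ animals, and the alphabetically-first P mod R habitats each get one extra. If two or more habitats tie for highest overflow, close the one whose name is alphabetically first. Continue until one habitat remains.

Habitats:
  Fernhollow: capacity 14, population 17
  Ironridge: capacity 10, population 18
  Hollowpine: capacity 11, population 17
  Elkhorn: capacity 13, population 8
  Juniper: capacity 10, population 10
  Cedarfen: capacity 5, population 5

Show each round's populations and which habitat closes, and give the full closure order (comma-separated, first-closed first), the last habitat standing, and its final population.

Closure order: Ironridge, Hollowpine, Fernhollow, Cedarfen, Juniper
Last habitat: Elkhorn with 75 animals

Round 1: Cedarfen=5 Elkhorn=8 Fernhollow=17 Hollowpine=17 Ironridge=18 Juniper=10 → close Ironridge (overflow 8)
  18÷5 = 3 each, +1 to first 3
Round 2: Cedarfen=9 Elkhorn=12 Fernhollow=21 Hollowpine=20 Juniper=13 → close Hollowpine (overflow 9)
  20÷4 = 5 each, +1 to first 0
Round 3: Cedarfen=14 Elkhorn=17 Fernhollow=26 Juniper=18 → close Fernhollow (overflow 12)
  26÷3 = 8 each, +1 to first 2
Round 4: Cedarfen=23 Elkhorn=26 Juniper=26 → close Cedarfen (overflow 18)
  23÷2 = 11 each, +1 to first 1
Round 5: Elkhorn=38 Juniper=37 → close Juniper (overflow 27)
  37÷1 = 37 each, +1 to first 0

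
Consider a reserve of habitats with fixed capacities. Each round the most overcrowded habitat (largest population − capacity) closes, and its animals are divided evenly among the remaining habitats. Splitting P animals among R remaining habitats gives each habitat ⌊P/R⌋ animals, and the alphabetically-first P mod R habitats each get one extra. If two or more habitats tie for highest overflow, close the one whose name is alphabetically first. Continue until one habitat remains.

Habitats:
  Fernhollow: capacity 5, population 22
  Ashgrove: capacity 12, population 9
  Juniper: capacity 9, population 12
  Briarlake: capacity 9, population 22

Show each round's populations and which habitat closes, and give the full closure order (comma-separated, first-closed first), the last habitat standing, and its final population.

Closure order: Fernhollow, Briarlake, Juniper
Last habitat: Ashgrove with 65 animals

Round 1: Ashgrove=9 Briarlake=22 Fernhollow=22 Juniper=12 → close Fernhollow (overflow 17)
  22÷3 = 7 each, +1 to first 1
Round 2: Ashgrove=17 Briarlake=29 Juniper=19 → close Briarlake (overflow 20)
  29÷2 = 14 each, +1 to first 1
Round 3: Ashgrove=32 Juniper=33 → close Juniper (overflow 24)
  33÷1 = 33 each, +1 to first 0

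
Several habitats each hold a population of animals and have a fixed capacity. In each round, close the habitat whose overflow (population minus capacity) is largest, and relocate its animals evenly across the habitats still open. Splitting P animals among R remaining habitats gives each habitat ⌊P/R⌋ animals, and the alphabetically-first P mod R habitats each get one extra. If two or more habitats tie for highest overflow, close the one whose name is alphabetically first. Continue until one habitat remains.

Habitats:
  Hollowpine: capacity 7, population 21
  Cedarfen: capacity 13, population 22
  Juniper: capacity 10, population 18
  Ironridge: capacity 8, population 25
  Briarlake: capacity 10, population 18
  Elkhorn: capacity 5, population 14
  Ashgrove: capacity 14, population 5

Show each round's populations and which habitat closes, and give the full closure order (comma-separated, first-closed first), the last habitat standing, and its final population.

Round 1: Ashgrove=5 Briarlake=18 Cedarfen=22 Elkhorn=14 Hollowpine=21 Ironridge=25 Juniper=18 → close Ironridge (overflow 17)
  25÷6 = 4 each, +1 to first 1
Round 2: Ashgrove=10 Briarlake=22 Cedarfen=26 Elkhorn=18 Hollowpine=25 Juniper=22 → close Hollowpine (overflow 18)
  25÷5 = 5 each, +1 to first 0
Round 3: Ashgrove=15 Briarlake=27 Cedarfen=31 Elkhorn=23 Juniper=27 → close Cedarfen (overflow 18)
  31÷4 = 7 each, +1 to first 3
Round 4: Ashgrove=23 Briarlake=35 Elkhorn=31 Juniper=34 → close Elkhorn (overflow 26)
  31÷3 = 10 each, +1 to first 1
Round 5: Ashgrove=34 Briarlake=45 Juniper=44 → close Briarlake (overflow 35)
  45÷2 = 22 each, +1 to first 1
Round 6: Ashgrove=57 Juniper=66 → close Juniper (overflow 56)
  66÷1 = 66 each, +1 to first 0

Closure order: Ironridge, Hollowpine, Cedarfen, Elkhorn, Briarlake, Juniper
Last habitat: Ashgrove with 123 animals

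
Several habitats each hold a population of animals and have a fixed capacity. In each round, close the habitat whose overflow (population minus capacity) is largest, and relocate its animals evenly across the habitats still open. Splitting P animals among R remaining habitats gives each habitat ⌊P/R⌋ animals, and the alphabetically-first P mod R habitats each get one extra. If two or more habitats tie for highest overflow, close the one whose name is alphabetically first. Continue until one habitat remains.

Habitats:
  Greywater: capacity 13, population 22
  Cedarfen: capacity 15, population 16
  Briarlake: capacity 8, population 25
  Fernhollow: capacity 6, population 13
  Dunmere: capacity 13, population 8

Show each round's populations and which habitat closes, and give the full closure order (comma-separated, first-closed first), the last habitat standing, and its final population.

Round 1: Briarlake=25 Cedarfen=16 Dunmere=8 Fernhollow=13 Greywater=22 → close Briarlake (overflow 17)
  25÷4 = 6 each, +1 to first 1
Round 2: Cedarfen=23 Dunmere=14 Fernhollow=19 Greywater=28 → close Greywater (overflow 15)
  28÷3 = 9 each, +1 to first 1
Round 3: Cedarfen=33 Dunmere=23 Fernhollow=28 → close Fernhollow (overflow 22)
  28÷2 = 14 each, +1 to first 0
Round 4: Cedarfen=47 Dunmere=37 → close Cedarfen (overflow 32)
  47÷1 = 47 each, +1 to first 0

Closure order: Briarlake, Greywater, Fernhollow, Cedarfen
Last habitat: Dunmere with 84 animals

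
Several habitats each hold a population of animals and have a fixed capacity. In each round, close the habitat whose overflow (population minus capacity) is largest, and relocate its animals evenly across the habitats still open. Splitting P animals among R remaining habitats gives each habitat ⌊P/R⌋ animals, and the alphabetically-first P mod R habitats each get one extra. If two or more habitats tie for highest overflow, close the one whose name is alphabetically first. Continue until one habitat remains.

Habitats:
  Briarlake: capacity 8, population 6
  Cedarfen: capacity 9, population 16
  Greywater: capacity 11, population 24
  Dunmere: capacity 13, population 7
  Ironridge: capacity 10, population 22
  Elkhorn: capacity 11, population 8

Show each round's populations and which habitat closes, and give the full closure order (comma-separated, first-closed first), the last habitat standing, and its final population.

Round 1: Briarlake=6 Cedarfen=16 Dunmere=7 Elkhorn=8 Greywater=24 Ironridge=22 → close Greywater (overflow 13)
  24÷5 = 4 each, +1 to first 4
Round 2: Briarlake=11 Cedarfen=21 Dunmere=12 Elkhorn=13 Ironridge=26 → close Ironridge (overflow 16)
  26÷4 = 6 each, +1 to first 2
Round 3: Briarlake=18 Cedarfen=28 Dunmere=18 Elkhorn=19 → close Cedarfen (overflow 19)
  28÷3 = 9 each, +1 to first 1
Round 4: Briarlake=28 Dunmere=27 Elkhorn=28 → close Briarlake (overflow 20)
  28÷2 = 14 each, +1 to first 0
Round 5: Dunmere=41 Elkhorn=42 → close Elkhorn (overflow 31)
  42÷1 = 42 each, +1 to first 0

Closure order: Greywater, Ironridge, Cedarfen, Briarlake, Elkhorn
Last habitat: Dunmere with 83 animals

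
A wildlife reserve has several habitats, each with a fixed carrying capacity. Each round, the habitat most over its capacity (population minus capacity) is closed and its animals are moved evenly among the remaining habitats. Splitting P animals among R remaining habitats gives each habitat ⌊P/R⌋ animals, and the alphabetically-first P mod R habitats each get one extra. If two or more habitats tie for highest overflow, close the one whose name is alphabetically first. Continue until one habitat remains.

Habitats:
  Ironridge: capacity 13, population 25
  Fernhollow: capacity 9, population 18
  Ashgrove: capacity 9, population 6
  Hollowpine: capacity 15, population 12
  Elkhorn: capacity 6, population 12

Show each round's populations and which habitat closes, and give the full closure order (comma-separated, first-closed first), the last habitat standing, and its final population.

Round 1: Ashgrove=6 Elkhorn=12 Fernhollow=18 Hollowpine=12 Ironridge=25 → close Ironridge (overflow 12)
  25÷4 = 6 each, +1 to first 1
Round 2: Ashgrove=13 Elkhorn=18 Fernhollow=24 Hollowpine=18 → close Fernhollow (overflow 15)
  24÷3 = 8 each, +1 to first 0
Round 3: Ashgrove=21 Elkhorn=26 Hollowpine=26 → close Elkhorn (overflow 20)
  26÷2 = 13 each, +1 to first 0
Round 4: Ashgrove=34 Hollowpine=39 → close Ashgrove (overflow 25)
  34÷1 = 34 each, +1 to first 0

Closure order: Ironridge, Fernhollow, Elkhorn, Ashgrove
Last habitat: Hollowpine with 73 animals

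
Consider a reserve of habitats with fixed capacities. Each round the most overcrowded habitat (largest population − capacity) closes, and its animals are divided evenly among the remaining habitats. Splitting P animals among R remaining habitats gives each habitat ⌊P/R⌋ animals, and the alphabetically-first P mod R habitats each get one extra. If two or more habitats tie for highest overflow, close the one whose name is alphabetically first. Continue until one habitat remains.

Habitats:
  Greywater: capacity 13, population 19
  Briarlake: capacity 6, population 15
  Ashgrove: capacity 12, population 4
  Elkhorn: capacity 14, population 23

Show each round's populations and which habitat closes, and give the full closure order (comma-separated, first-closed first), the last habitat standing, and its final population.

Round 1: Ashgrove=4 Briarlake=15 Elkhorn=23 Greywater=19 → close Briarlake (overflow 9)
  15÷3 = 5 each, +1 to first 0
Round 2: Ashgrove=9 Elkhorn=28 Greywater=24 → close Elkhorn (overflow 14)
  28÷2 = 14 each, +1 to first 0
Round 3: Ashgrove=23 Greywater=38 → close Greywater (overflow 25)
  38÷1 = 38 each, +1 to first 0

Closure order: Briarlake, Elkhorn, Greywater
Last habitat: Ashgrove with 61 animals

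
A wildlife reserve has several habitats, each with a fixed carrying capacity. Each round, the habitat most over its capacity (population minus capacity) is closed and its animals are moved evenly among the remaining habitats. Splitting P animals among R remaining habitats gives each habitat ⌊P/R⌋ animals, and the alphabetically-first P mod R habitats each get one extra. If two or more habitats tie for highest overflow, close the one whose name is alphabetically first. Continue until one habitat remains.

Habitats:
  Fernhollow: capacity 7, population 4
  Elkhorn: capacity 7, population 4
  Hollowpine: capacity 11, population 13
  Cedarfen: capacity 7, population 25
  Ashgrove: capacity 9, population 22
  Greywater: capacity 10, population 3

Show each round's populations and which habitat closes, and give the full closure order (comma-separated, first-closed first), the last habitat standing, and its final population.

Round 1: Ashgrove=22 Cedarfen=25 Elkhorn=4 Fernhollow=4 Greywater=3 Hollowpine=13 → close Cedarfen (overflow 18)
  25÷5 = 5 each, +1 to first 0
Round 2: Ashgrove=27 Elkhorn=9 Fernhollow=9 Greywater=8 Hollowpine=18 → close Ashgrove (overflow 18)
  27÷4 = 6 each, +1 to first 3
Round 3: Elkhorn=16 Fernhollow=16 Greywater=15 Hollowpine=24 → close Hollowpine (overflow 13)
  24÷3 = 8 each, +1 to first 0
Round 4: Elkhorn=24 Fernhollow=24 Greywater=23 → close Elkhorn (overflow 17)
  24÷2 = 12 each, +1 to first 0
Round 5: Fernhollow=36 Greywater=35 → close Fernhollow (overflow 29)
  36÷1 = 36 each, +1 to first 0

Closure order: Cedarfen, Ashgrove, Hollowpine, Elkhorn, Fernhollow
Last habitat: Greywater with 71 animals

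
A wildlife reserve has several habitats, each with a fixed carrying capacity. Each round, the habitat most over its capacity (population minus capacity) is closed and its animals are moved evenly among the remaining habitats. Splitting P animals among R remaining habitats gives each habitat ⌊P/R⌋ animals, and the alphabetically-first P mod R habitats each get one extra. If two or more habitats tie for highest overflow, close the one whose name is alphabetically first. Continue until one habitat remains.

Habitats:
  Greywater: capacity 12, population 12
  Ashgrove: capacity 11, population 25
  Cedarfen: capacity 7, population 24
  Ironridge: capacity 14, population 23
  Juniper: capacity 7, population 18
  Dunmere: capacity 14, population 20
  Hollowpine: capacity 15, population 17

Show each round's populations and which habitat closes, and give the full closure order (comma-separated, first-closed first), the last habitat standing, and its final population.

Round 1: Ashgrove=25 Cedarfen=24 Dunmere=20 Greywater=12 Hollowpine=17 Ironridge=23 Juniper=18 → close Cedarfen (overflow 17)
  24÷6 = 4 each, +1 to first 0
Round 2: Ashgrove=29 Dunmere=24 Greywater=16 Hollowpine=21 Ironridge=27 Juniper=22 → close Ashgrove (overflow 18)
  29÷5 = 5 each, +1 to first 4
Round 3: Dunmere=30 Greywater=22 Hollowpine=27 Ironridge=33 Juniper=27 → close Juniper (overflow 20)
  27÷4 = 6 each, +1 to first 3
Round 4: Dunmere=37 Greywater=29 Hollowpine=34 Ironridge=39 → close Ironridge (overflow 25)
  39÷3 = 13 each, +1 to first 0
Round 5: Dunmere=50 Greywater=42 Hollowpine=47 → close Dunmere (overflow 36)
  50÷2 = 25 each, +1 to first 0
Round 6: Greywater=67 Hollowpine=72 → close Hollowpine (overflow 57)
  72÷1 = 72 each, +1 to first 0

Closure order: Cedarfen, Ashgrove, Juniper, Ironridge, Dunmere, Hollowpine
Last habitat: Greywater with 139 animals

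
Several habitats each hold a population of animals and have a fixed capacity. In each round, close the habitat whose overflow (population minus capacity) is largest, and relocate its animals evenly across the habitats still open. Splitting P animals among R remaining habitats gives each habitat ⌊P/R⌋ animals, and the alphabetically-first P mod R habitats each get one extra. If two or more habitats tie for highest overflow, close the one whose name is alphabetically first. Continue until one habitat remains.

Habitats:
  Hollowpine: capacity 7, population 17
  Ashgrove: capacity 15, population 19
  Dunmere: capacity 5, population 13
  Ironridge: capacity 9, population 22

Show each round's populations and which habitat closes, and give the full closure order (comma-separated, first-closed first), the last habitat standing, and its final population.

Closure order: Ironridge, Hollowpine, Dunmere
Last habitat: Ashgrove with 71 animals

Round 1: Ashgrove=19 Dunmere=13 Hollowpine=17 Ironridge=22 → close Ironridge (overflow 13)
  22÷3 = 7 each, +1 to first 1
Round 2: Ashgrove=27 Dunmere=20 Hollowpine=24 → close Hollowpine (overflow 17)
  24÷2 = 12 each, +1 to first 0
Round 3: Ashgrove=39 Dunmere=32 → close Dunmere (overflow 27)
  32÷1 = 32 each, +1 to first 0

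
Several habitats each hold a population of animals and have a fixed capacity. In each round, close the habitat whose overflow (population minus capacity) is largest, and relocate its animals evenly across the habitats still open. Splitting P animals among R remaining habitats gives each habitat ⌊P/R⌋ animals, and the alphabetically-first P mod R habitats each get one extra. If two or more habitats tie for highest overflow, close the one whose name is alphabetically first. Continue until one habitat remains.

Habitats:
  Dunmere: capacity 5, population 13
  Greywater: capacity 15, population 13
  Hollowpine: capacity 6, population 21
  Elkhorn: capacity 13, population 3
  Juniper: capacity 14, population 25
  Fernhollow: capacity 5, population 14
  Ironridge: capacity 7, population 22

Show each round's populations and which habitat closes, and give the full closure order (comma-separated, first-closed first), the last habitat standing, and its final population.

Round 1: Dunmere=13 Elkhorn=3 Fernhollow=14 Greywater=13 Hollowpine=21 Ironridge=22 Juniper=25 → close Hollowpine (overflow 15)
  21÷6 = 3 each, +1 to first 3
Round 2: Dunmere=17 Elkhorn=7 Fernhollow=18 Greywater=16 Ironridge=25 Juniper=28 → close Ironridge (overflow 18)
  25÷5 = 5 each, +1 to first 0
Round 3: Dunmere=22 Elkhorn=12 Fernhollow=23 Greywater=21 Juniper=33 → close Juniper (overflow 19)
  33÷4 = 8 each, +1 to first 1
Round 4: Dunmere=31 Elkhorn=20 Fernhollow=31 Greywater=29 → close Dunmere (overflow 26)
  31÷3 = 10 each, +1 to first 1
Round 5: Elkhorn=31 Fernhollow=41 Greywater=39 → close Fernhollow (overflow 36)
  41÷2 = 20 each, +1 to first 1
Round 6: Elkhorn=52 Greywater=59 → close Greywater (overflow 44)
  59÷1 = 59 each, +1 to first 0

Closure order: Hollowpine, Ironridge, Juniper, Dunmere, Fernhollow, Greywater
Last habitat: Elkhorn with 111 animals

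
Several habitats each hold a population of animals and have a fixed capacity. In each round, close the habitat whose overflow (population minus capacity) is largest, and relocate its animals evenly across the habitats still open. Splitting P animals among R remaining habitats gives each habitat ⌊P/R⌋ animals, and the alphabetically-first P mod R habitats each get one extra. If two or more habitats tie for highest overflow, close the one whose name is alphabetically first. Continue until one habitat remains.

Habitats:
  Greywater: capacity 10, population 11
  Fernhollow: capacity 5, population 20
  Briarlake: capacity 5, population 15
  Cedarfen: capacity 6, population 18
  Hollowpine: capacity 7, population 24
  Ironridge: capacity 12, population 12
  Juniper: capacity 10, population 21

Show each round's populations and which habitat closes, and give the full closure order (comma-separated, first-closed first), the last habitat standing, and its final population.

Round 1: Briarlake=15 Cedarfen=18 Fernhollow=20 Greywater=11 Hollowpine=24 Ironridge=12 Juniper=21 → close Hollowpine (overflow 17)
  24÷6 = 4 each, +1 to first 0
Round 2: Briarlake=19 Cedarfen=22 Fernhollow=24 Greywater=15 Ironridge=16 Juniper=25 → close Fernhollow (overflow 19)
  24÷5 = 4 each, +1 to first 4
Round 3: Briarlake=24 Cedarfen=27 Greywater=20 Ironridge=21 Juniper=29 → close Cedarfen (overflow 21)
  27÷4 = 6 each, +1 to first 3
Round 4: Briarlake=31 Greywater=27 Ironridge=28 Juniper=35 → close Briarlake (overflow 26)
  31÷3 = 10 each, +1 to first 1
Round 5: Greywater=38 Ironridge=38 Juniper=45 → close Juniper (overflow 35)
  45÷2 = 22 each, +1 to first 1
Round 6: Greywater=61 Ironridge=60 → close Greywater (overflow 51)
  61÷1 = 61 each, +1 to first 0

Closure order: Hollowpine, Fernhollow, Cedarfen, Briarlake, Juniper, Greywater
Last habitat: Ironridge with 121 animals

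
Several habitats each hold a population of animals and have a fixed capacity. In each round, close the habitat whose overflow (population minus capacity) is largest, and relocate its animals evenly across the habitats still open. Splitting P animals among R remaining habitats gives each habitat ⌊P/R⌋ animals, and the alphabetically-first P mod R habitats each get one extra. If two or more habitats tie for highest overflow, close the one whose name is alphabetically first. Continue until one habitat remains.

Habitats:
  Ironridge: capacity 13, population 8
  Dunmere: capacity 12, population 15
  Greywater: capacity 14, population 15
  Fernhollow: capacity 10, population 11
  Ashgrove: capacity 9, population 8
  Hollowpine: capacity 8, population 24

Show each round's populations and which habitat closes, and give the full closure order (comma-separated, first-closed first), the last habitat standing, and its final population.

Round 1: Ashgrove=8 Dunmere=15 Fernhollow=11 Greywater=15 Hollowpine=24 Ironridge=8 → close Hollowpine (overflow 16)
  24÷5 = 4 each, +1 to first 4
Round 2: Ashgrove=13 Dunmere=20 Fernhollow=16 Greywater=20 Ironridge=12 → close Dunmere (overflow 8)
  20÷4 = 5 each, +1 to first 0
Round 3: Ashgrove=18 Fernhollow=21 Greywater=25 Ironridge=17 → close Fernhollow (overflow 11)
  21÷3 = 7 each, +1 to first 0
Round 4: Ashgrove=25 Greywater=32 Ironridge=24 → close Greywater (overflow 18)
  32÷2 = 16 each, +1 to first 0
Round 5: Ashgrove=41 Ironridge=40 → close Ashgrove (overflow 32)
  41÷1 = 41 each, +1 to first 0

Closure order: Hollowpine, Dunmere, Fernhollow, Greywater, Ashgrove
Last habitat: Ironridge with 81 animals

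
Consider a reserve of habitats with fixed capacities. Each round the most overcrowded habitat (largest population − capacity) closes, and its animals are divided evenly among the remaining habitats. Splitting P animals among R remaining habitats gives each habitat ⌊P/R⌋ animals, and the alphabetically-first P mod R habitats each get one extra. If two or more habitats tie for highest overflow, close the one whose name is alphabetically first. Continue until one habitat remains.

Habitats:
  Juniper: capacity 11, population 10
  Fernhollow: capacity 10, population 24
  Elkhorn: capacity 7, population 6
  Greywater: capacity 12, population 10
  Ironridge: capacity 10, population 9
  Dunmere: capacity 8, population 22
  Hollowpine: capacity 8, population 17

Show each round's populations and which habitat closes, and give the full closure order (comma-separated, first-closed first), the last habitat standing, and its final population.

Closure order: Dunmere, Fernhollow, Hollowpine, Elkhorn, Greywater, Ironridge
Last habitat: Juniper with 98 animals

Round 1: Dunmere=22 Elkhorn=6 Fernhollow=24 Greywater=10 Hollowpine=17 Ironridge=9 Juniper=10 → close Dunmere (overflow 14)
  22÷6 = 3 each, +1 to first 4
Round 2: Elkhorn=10 Fernhollow=28 Greywater=14 Hollowpine=21 Ironridge=12 Juniper=13 → close Fernhollow (overflow 18)
  28÷5 = 5 each, +1 to first 3
Round 3: Elkhorn=16 Greywater=20 Hollowpine=27 Ironridge=17 Juniper=18 → close Hollowpine (overflow 19)
  27÷4 = 6 each, +1 to first 3
Round 4: Elkhorn=23 Greywater=27 Ironridge=24 Juniper=24 → close Elkhorn (overflow 16)
  23÷3 = 7 each, +1 to first 2
Round 5: Greywater=35 Ironridge=32 Juniper=31 → close Greywater (overflow 23)
  35÷2 = 17 each, +1 to first 1
Round 6: Ironridge=50 Juniper=48 → close Ironridge (overflow 40)
  50÷1 = 50 each, +1 to first 0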